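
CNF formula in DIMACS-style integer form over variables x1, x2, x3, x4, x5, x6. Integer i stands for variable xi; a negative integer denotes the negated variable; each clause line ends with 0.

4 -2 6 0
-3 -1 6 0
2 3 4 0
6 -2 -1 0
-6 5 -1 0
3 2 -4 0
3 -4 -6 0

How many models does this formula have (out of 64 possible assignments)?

23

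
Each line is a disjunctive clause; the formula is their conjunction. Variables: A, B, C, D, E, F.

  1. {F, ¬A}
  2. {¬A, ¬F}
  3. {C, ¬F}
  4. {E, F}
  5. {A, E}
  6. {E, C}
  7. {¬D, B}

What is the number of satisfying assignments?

Split on F, then A.
  F=T, A=T: a clause becomes empty — 0.
  F=T, A=F: remaining (B,C,D,E) ∈ {(F,T,F,T); (T,T,F,T); (T,T,T,T)} — 3.
  F=F, A=T: a clause becomes empty — 0.
  F=F, A=F: C free; 3 ways for (B,D,E) × 2^1 = 6.
Total: 0 + 3 + 0 + 6 = 9.

9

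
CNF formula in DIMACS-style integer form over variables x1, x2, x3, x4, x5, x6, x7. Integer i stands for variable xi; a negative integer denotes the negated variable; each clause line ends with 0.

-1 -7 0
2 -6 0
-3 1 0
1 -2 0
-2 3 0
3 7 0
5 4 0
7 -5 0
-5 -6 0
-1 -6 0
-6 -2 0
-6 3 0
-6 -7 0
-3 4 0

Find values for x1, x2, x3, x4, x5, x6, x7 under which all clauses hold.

x1=True, x2=True, x3=True, x4=True, x5=False, x6=False, x7=False

Check each clause:
  1. (¬x1 ∨ ¬x7) — ¬x7 is true.
  2. (x2 ∨ ¬x6) — x2 is true.
  3. (x1 ∨ ¬x3) — x1 is true.
  4. (¬x2 ∨ x1) — x1 is true.
  5. (x3 ∨ ¬x2) — x3 is true.
  6. (x7 ∨ x3) — x3 is true.
  7. (x4 ∨ x5) — x4 is true.
  8. (x7 ∨ ¬x5) — ¬x5 is true.
  9. (¬x5 ∨ ¬x6) — ¬x6 is true.
  10. (¬x1 ∨ ¬x6) — ¬x6 is true.
  11. (¬x2 ∨ ¬x6) — ¬x6 is true.
  12. (x3 ∨ ¬x6) — ¬x6 is true.
  13. (¬x6 ∨ ¬x7) — ¬x7 is true.
  14. (¬x3 ∨ x4) — x4 is true.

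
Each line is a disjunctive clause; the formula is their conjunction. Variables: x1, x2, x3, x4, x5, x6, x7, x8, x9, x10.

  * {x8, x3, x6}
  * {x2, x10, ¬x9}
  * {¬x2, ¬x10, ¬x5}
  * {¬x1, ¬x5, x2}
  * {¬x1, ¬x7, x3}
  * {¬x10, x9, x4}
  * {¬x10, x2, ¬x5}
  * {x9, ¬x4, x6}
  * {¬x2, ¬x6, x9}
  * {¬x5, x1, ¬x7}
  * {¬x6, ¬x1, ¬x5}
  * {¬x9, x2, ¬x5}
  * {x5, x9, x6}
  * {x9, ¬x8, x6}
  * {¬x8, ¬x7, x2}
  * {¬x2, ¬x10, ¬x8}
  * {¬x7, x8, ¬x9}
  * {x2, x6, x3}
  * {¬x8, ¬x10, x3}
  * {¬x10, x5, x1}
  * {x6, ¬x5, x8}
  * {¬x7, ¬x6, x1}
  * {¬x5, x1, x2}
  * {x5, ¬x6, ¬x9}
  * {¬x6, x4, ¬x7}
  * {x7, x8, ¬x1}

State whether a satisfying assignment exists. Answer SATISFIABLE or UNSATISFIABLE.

SATISFIABLE

Pure literal: x3 appears only positively; assign x3 = True.
Try x1 = True.
The remaining clauses are satisfied by x2 = False, x4 = False, x5 = False, x6 = True, x7 = False, x8 = True, x9 = False, x10 = False.
So x1 = 1  x2 = 0  x3 = 1  x4 = 0  x5 = 0  x6 = 1  x7 = 0  x8 = 1  x9 = 0  x10 = 0 is a satisfying assignment.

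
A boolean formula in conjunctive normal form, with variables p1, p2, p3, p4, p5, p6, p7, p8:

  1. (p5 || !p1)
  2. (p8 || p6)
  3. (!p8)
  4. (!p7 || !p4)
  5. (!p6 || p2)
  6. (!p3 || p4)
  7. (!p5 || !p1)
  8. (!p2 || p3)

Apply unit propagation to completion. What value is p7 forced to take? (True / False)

False

(!p8) stands alone — p8 = False.
From (p6 || p8) and p8 = False: p6 = True.
In (p2 || !p6), !p6 is now false; p2 must hold, so p2 = True.
From (p3 || !p2) and p2 = True: p3 = True.
From (p4 || !p3) and p3 = True: p4 = True.
In (!p7 || !p4), !p4 is now false; !p7 must hold, so p7 = False.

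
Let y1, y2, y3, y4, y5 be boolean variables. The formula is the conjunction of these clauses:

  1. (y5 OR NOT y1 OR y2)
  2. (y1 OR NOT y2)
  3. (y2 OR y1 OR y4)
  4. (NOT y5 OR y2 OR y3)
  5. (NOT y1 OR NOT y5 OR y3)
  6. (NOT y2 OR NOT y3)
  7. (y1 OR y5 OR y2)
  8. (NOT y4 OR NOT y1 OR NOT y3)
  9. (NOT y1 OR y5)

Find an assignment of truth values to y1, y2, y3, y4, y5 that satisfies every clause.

y1 = F, y2 = F, y3 = T, y4 = T, y5 = T

Check each clause:
  1. (y5 OR y2 OR NOT y1) — y5 is true.
  2. (y1 OR NOT y2) — NOT y2 is true.
  3. (y4 OR y1 OR y2) — y4 is true.
  4. (y2 OR NOT y5 OR y3) — y3 is true.
  5. (NOT y5 OR NOT y1 OR y3) — y3 is true.
  6. (NOT y2 OR NOT y3) — NOT y2 is true.
  7. (y1 OR y2 OR y5) — y5 is true.
  8. (NOT y4 OR NOT y1 OR NOT y3) — NOT y1 is true.
  9. (NOT y1 OR y5) — y5 is true.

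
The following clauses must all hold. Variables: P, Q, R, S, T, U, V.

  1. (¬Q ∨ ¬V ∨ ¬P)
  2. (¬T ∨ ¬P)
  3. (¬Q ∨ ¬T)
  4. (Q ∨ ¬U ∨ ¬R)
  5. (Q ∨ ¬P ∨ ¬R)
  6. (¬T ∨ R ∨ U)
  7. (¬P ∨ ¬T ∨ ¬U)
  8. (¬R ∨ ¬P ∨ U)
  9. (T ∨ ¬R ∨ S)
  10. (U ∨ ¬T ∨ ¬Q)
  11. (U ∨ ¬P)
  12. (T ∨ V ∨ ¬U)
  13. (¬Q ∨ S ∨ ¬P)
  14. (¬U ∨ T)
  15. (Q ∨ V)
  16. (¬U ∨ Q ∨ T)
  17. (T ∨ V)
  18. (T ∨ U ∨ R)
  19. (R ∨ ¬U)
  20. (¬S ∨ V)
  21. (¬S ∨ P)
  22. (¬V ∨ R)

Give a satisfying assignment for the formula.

Branch on P: take P = False.
  then S is forced to False.
Branch on Q: take Q = False.
  then V is forced to True.
  then R is forced to True.
  then U is forced to False.
  then T is forced to True.

P = F, Q = F, R = T, S = F, T = T, U = F, V = T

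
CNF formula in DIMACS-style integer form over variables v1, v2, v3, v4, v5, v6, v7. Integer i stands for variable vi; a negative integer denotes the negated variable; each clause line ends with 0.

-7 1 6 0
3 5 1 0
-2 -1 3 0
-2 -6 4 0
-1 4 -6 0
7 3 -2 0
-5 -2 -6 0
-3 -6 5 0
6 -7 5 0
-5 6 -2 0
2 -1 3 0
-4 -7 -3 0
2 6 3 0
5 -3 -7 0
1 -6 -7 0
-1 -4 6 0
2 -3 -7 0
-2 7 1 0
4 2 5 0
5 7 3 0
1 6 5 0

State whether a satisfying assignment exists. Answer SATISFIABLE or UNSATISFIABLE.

SATISFIABLE

Branch on v1: take v1 = False.
The remaining clauses are satisfied by v2 = False, v3 = False, v4 = False, v5 = True, v6 = True, v7 = False.
Every clause has at least one true literal under this assignment.
So v1 = F, v2 = F, v3 = F, v4 = F, v5 = T, v6 = T, v7 = F is a satisfying assignment.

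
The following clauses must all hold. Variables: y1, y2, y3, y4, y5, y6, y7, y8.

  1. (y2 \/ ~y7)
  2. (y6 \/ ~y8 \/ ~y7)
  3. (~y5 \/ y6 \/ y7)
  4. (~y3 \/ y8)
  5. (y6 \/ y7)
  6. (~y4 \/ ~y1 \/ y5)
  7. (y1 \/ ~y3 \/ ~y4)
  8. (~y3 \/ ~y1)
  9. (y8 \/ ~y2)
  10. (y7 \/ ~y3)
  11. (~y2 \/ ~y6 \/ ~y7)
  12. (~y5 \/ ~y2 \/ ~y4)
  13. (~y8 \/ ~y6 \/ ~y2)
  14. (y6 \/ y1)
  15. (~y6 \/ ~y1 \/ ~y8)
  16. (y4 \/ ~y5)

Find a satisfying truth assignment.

Pure literal: y3 appears only negated; assign y3 = False.
Set y1 = False and propagate.
  then y6 is forced to True.
Set y2 = False and propagate.
  then y7 is forced to False.
Try y4 = False.
  then y5 is forced to False.
y8 is now unconstrained; take y8 = True.
Every clause has at least one true literal under this assignment.

y1=F, y2=F, y3=F, y4=F, y5=F, y6=T, y7=F, y8=T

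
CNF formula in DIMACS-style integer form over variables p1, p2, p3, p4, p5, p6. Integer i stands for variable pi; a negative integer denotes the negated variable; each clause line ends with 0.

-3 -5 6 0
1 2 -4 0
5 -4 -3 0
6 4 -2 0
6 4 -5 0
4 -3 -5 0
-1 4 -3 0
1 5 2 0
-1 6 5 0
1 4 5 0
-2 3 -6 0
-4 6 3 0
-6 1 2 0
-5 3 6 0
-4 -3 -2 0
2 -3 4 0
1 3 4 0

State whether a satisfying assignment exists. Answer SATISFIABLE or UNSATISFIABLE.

SATISFIABLE

Set p1 = True and propagate.
The remaining clauses are satisfied by p2 = False, p3 = False, p4 = True, p5 = False, p6 = True.
So p1 = T  p2 = F  p3 = F  p4 = T  p5 = F  p6 = T is a satisfying assignment.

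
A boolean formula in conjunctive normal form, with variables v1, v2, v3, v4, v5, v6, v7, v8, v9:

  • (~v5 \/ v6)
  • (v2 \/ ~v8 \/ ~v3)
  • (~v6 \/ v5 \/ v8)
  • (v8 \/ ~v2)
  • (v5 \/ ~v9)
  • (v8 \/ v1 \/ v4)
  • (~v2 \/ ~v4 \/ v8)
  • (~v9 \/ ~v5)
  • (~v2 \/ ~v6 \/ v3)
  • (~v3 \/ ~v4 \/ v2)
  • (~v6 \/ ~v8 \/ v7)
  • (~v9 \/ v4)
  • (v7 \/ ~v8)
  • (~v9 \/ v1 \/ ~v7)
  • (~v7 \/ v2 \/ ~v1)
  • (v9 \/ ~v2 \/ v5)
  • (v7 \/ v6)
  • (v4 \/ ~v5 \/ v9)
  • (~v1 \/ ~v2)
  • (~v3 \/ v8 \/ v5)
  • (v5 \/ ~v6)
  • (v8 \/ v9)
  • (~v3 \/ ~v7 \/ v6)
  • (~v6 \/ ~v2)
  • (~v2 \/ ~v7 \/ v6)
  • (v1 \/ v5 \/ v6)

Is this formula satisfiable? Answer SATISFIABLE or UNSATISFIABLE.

Try v1 = False.
Try v2 = False.
Try v3 = False.
For the remaining variables, v4 = True, v5 = True, v6 = True, v7 = True, v8 = True, v9 = False works.
So v1=0  v2=0  v3=0  v4=1  v5=1  v6=1  v7=1  v8=1  v9=0 is a satisfying assignment.

SATISFIABLE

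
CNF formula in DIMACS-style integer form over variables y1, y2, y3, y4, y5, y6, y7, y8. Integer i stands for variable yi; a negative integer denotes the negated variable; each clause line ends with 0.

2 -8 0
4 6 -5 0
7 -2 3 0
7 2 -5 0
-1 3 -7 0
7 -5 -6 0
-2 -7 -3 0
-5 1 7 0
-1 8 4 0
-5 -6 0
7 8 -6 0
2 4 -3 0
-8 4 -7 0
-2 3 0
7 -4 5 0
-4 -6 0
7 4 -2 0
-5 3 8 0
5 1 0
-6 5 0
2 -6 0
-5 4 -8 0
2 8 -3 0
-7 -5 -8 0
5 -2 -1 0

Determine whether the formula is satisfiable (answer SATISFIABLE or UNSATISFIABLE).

Branch on y1: take y1 = True.
Try y2 = True.
  then y3 is forced to True.
  then y7 is forced to False.
  then y4 is forced to True.
  then y5 is forced to True.
  then y6 is forced to False.
y8 is now unconstrained; take y8 = True.
So y1=T, y2=T, y3=T, y4=T, y5=T, y6=F, y7=F, y8=T is a satisfying assignment.

SATISFIABLE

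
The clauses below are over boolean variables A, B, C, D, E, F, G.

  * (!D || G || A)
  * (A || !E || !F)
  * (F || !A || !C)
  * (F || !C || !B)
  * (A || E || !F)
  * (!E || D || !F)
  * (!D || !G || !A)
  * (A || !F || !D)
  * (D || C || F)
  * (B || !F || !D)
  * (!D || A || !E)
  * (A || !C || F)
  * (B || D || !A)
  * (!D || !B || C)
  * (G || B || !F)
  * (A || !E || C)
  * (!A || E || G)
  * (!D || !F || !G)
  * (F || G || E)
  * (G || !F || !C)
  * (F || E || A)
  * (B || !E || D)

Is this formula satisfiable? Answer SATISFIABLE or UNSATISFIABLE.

Branch on A: take A = True.
Try B = True.
Try C = True.
  then F is forced to True.
  then G is forced to True.
  then D is forced to False.
  then E is forced to False.
Every clause has at least one true literal under this assignment.
So A=1, B=1, C=1, D=0, E=0, F=1, G=1 is a satisfying assignment.

SATISFIABLE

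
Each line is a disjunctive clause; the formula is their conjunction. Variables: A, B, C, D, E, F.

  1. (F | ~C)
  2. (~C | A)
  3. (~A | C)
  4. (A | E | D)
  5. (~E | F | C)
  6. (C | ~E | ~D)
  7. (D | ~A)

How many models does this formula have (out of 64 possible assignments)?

10

Split on C, then A.
  C=T, A=T: remaining (B,D,E,F) ∈ {(F,T,F,T); (F,T,T,T); (T,T,F,T); (T,T,T,T)} — 4.
  C=T, A=F: a clause becomes empty — 0.
  C=F, A=T: a clause becomes empty — 0.
  C=F, A=F: B free; 3 ways for (D,E,F) × 2^1 = 6.
Total: 4 + 0 + 0 + 6 = 10.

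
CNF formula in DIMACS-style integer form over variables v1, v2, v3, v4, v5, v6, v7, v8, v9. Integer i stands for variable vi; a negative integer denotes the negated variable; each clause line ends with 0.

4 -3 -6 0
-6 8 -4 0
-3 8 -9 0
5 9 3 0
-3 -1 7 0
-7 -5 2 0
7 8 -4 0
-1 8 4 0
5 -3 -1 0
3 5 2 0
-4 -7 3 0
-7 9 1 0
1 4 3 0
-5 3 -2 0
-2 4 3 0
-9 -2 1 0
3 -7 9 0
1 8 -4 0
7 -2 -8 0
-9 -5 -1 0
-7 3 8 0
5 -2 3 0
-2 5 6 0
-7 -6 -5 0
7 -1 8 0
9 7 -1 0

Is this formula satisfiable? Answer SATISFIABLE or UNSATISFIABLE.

SATISFIABLE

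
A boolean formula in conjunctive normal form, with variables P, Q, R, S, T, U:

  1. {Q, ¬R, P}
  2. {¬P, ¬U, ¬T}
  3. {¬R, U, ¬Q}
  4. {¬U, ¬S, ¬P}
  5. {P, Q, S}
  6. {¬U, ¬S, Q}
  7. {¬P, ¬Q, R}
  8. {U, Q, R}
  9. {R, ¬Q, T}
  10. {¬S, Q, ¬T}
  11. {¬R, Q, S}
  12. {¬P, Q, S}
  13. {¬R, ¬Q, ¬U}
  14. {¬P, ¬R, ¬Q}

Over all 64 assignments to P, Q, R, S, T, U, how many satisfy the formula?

5

Satisfying assignments:
  P=F Q=T R=F S=F T=T U=F
  P=F Q=T R=F S=F T=T U=T
  P=F Q=T R=F S=T T=T U=F
  P=F Q=T R=F S=T T=T U=T
  P=T Q=F R=T S=T T=F U=F
Count: 5.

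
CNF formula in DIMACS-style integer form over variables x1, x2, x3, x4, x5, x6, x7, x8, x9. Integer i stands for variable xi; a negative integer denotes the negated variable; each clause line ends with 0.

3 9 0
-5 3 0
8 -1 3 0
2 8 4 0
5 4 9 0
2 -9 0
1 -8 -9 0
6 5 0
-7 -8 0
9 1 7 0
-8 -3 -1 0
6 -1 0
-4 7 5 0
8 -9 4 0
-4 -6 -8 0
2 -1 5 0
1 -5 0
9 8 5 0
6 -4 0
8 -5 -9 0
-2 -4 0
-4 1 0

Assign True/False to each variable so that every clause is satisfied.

Set x1 = True and propagate.
  then x6 is forced to True.
For the remaining variables, x2 = False, x3 = True, x4 = True, x5 = True, x7 = False, x8 = False, x9 = False works.

x1=True, x2=False, x3=True, x4=True, x5=True, x6=True, x7=False, x8=False, x9=False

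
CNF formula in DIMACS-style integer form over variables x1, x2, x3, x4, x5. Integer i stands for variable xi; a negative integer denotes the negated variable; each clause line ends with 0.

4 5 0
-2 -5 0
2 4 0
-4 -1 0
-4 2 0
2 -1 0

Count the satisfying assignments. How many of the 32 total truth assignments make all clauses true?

The models are:
  x1=0 x2=1 x3=0 x4=1 x5=0
  x1=0 x2=1 x3=1 x4=1 x5=0
That's 2 in total.

2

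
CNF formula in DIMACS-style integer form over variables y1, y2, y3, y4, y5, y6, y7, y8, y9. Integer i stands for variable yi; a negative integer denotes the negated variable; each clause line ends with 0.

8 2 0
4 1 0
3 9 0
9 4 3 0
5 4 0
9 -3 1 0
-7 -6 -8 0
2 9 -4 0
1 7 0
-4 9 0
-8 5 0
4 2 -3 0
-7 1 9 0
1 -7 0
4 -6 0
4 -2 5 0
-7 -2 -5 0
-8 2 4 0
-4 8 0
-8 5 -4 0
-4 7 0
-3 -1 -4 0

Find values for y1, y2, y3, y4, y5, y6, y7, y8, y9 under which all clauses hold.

Pure literal: y6 appears only negated; assign y6 = False.
y9 occurs only positively in the remaining clauses — set y9 = True.
Try y1 = True.
Try y2 = True.
The remaining clauses are satisfied by y3 = False, y4 = False, y5 = True, y7 = False, y8 = True.
Every clause has at least one true literal under this assignment.
Check each clause:
  1. (y8 \/ y2) — y8 is true.
  2. (y1 \/ y4) — y1 is true.
  3. (y3 \/ y9) — y9 is true.
  4. (y3 \/ y4 \/ y9) — y9 is true.
  5. (y4 \/ y5) — y5 is true.
  6. (y1 \/ y9 \/ ~y3) — y1 is true.
  7. (~y7 \/ ~y8 \/ ~y6) — ~y7 is true.
  8. (y9 \/ ~y4 \/ y2) — y9 is true.
  9. (y1 \/ y7) — y1 is true.
  10. (~y4 \/ y9) — y9 is true.
  11. (y5 \/ ~y8) — y5 is true.
  12. (y2 \/ ~y3 \/ y4) — y2 is true.
  13. (~y7 \/ y9 \/ y1) — y9 is true.
  14. (~y7 \/ y1) — y1 is true.
  15. (~y6 \/ y4) — ~y6 is true.
  16. (y4 \/ y5 \/ ~y2) — y5 is true.
  17. (~y5 \/ ~y2 \/ ~y7) — ~y7 is true.
  18. (~y8 \/ y2 \/ y4) — y2 is true.
  19. (~y4 \/ y8) — y8 is true.
  20. (y5 \/ ~y8 \/ ~y4) — ~y4 is true.
  21. (~y4 \/ y7) — ~y4 is true.
  22. (~y4 \/ ~y3 \/ ~y1) — ~y4 is true.

y1 = T, y2 = T, y3 = F, y4 = F, y5 = T, y6 = F, y7 = F, y8 = T, y9 = T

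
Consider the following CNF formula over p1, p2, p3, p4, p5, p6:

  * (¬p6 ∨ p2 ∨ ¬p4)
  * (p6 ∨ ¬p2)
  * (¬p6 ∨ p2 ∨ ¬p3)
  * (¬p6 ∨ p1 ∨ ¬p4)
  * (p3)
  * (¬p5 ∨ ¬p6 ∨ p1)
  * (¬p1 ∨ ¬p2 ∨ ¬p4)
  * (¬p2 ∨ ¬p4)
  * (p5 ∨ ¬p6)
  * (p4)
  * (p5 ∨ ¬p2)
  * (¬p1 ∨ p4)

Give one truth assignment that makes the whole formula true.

(p3) is a unit clause, so p3 = True.
Unit propagation: (p4) forces p4 = True.
The clause (¬p2) is unit: p2 must be False.
Unit propagation: (¬p6) forces p6 = False.
p1, p5 are now unconstrained; take p1 = False, p5 = False.
Every clause has at least one true literal under this assignment.
Check each clause:
  1. (¬p4 ∨ p2 ∨ ¬p6) — ¬p6 is true.
  2. (p6 ∨ ¬p2) — ¬p2 is true.
  3. (¬p3 ∨ p2 ∨ ¬p6) — ¬p6 is true.
  4. (p1 ∨ ¬p6 ∨ ¬p4) — ¬p6 is true.
  5. (p3) — p3 is true.
  6. (p1 ∨ ¬p6 ∨ ¬p5) — ¬p6 is true.
  7. (¬p2 ∨ ¬p1 ∨ ¬p4) — ¬p1 is true.
  8. (¬p2 ∨ ¬p4) — ¬p2 is true.
  9. (¬p6 ∨ p5) — ¬p6 is true.
  10. (p4) — p4 is true.
  11. (¬p2 ∨ p5) — ¬p2 is true.
  12. (p4 ∨ ¬p1) — p4 is true.

p1 = 0, p2 = 0, p3 = 1, p4 = 1, p5 = 0, p6 = 0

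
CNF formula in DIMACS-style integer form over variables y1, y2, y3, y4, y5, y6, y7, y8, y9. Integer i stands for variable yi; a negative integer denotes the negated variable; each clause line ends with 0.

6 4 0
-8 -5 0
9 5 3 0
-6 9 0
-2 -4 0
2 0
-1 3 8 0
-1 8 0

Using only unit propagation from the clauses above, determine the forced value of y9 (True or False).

(y2) is a unit clause: y2 = True.
In (~y4 \/ ~y2), ~y2 is now false; ~y4 must hold, so y4 = False.
In (y6 \/ y4), y4 is now false; y6 must hold, so y6 = True.
In (~y6 \/ y9), ~y6 is now false; y9 must hold, so y9 = True.

True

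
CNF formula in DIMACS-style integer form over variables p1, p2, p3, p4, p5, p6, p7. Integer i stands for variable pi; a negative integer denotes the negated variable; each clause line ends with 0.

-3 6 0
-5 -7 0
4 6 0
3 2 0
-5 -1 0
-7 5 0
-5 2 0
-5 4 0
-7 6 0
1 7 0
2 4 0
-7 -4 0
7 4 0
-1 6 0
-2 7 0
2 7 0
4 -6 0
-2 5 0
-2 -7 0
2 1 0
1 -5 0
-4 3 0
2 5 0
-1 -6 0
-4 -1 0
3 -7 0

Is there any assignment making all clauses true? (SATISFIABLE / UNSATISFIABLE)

UNSATISFIABLE

p7 = True:
  propagation gives p5=False; an empty clause results — contradiction.
p7 = False:
  propagation gives p1=True, p5=False, p4=True; an empty clause results — contradiction.
Every branch closes, so no satisfying assignment exists.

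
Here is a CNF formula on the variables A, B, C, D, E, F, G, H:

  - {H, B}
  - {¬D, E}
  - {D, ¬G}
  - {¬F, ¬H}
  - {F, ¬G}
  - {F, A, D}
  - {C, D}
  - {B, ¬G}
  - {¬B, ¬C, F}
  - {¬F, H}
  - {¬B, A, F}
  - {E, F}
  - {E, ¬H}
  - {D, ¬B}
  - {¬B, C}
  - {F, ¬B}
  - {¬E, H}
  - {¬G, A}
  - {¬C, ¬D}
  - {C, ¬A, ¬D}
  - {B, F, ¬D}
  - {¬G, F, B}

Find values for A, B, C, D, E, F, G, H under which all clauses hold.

A=T, B=F, C=T, D=F, E=T, F=F, G=F, H=T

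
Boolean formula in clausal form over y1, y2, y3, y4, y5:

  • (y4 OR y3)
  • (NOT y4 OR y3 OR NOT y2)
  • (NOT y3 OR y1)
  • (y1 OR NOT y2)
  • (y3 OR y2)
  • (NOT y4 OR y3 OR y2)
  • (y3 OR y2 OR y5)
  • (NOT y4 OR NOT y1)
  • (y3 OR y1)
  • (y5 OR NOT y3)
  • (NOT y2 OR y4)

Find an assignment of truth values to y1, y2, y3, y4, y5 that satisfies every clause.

Pure literal: y5 appears only positively; assign y5 = True.
Set y1 = True and propagate.
  then y4 is forced to False.
  then y3 is forced to True.
  then y2 is forced to False.

y1=True, y2=False, y3=True, y4=False, y5=True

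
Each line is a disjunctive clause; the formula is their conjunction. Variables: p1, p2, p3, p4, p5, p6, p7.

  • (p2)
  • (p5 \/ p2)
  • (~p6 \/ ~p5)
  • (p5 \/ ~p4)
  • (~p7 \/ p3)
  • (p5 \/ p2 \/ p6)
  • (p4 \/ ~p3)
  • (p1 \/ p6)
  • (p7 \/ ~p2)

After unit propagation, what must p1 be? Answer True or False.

True

(p2) stands alone — p2 = True.
(~p2 \/ p7): since p2 = True, the clause reduces to (p7). p7 = True.
In (~p7 \/ p3), ~p7 is now false; p3 must hold, so p3 = True.
(~p3 \/ p4): since p3 = True, the clause reduces to (p4). p4 = True.
From (~p4 \/ p5) and p4 = True: p5 = True.
From (~p5 \/ ~p6) and p5 = True: p6 = False.
(p1 \/ p6): since p6 = False, the clause reduces to (p1). p1 = True.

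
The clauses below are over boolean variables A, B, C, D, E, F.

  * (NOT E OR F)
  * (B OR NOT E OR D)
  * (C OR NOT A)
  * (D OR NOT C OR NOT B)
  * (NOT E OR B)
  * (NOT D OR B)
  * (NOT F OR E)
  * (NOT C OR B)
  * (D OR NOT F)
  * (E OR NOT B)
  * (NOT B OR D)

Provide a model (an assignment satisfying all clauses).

Try A = True.
  then C is forced to True.
  then B is forced to True.
  then D is forced to True.
  then E is forced to True.
  then F is forced to True.

A=True, B=True, C=True, D=True, E=True, F=True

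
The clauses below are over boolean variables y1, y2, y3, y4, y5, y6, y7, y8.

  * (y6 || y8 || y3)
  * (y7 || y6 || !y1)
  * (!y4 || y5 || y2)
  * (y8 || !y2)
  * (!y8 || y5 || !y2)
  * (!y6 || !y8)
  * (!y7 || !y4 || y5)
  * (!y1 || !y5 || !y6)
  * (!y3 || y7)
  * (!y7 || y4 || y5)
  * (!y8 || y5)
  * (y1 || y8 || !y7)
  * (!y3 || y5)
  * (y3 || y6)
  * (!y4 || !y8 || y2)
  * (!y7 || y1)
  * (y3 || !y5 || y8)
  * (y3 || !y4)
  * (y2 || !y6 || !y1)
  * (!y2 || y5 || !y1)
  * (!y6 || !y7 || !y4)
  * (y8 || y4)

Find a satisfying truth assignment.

Try y1 = True.
Set y2 = False and propagate.
  then y6 is forced to False.
  then y7 is forced to True.
  then y3 is forced to True.
  then y5 is forced to True.
For the remaining variables, y4 = False, y8 = True works.

y1 = T  y2 = F  y3 = T  y4 = F  y5 = T  y6 = F  y7 = T  y8 = T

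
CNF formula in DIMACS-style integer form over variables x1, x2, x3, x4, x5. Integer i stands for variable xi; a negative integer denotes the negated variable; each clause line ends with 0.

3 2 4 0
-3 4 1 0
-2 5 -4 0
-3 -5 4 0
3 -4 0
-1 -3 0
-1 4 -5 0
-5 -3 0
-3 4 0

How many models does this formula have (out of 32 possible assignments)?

4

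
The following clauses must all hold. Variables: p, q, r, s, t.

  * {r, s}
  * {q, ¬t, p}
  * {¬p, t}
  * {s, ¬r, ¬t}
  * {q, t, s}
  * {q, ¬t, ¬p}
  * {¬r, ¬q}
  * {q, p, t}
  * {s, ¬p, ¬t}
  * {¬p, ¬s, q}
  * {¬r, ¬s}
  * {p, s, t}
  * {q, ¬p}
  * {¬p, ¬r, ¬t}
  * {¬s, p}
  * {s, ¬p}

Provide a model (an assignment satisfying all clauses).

p=True  q=True  r=False  s=True  t=True

Check each clause:
  1. {s, r} — s is true.
  2. {q, ¬t, p} — p is true.
  3. {t, ¬p} — t is true.
  4. {¬r, ¬t, s} — s is true.
  5. {s, t, q} — q is true.
  6. {¬p, ¬t, q} — q is true.
  7. {¬r, ¬q} — ¬r is true.
  8. {p, t, q} — p is true.
  9. {s, ¬t, ¬p} — s is true.
  10. {¬p, ¬s, q} — q is true.
  11. {¬s, ¬r} — ¬r is true.
  12. {t, p, s} — p is true.
  13. {¬p, q} — q is true.
  14. {¬t, ¬p, ¬r} — ¬r is true.
  15. {¬s, p} — p is true.
  16. {s, ¬p} — s is true.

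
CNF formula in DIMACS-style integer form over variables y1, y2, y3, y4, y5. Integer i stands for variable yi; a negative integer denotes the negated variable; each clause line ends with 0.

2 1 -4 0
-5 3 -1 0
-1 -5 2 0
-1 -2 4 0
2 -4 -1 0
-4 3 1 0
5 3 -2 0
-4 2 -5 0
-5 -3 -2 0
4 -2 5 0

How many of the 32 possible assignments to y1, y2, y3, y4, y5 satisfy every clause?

9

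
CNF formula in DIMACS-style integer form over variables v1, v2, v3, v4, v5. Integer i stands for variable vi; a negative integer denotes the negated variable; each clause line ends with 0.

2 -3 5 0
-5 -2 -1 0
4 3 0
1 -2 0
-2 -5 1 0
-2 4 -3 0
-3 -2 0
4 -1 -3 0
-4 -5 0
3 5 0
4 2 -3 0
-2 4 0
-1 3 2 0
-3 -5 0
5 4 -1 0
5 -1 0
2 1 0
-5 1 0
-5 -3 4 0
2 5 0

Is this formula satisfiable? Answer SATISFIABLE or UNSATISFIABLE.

v2 = True:
  propagation gives v1=True, v5=False; an empty clause results — contradiction.
v2 = False:
  propagation gives v1=True, v3=True, v5=True; an empty clause results — contradiction.
Every branch closes, so no satisfying assignment exists.

UNSATISFIABLE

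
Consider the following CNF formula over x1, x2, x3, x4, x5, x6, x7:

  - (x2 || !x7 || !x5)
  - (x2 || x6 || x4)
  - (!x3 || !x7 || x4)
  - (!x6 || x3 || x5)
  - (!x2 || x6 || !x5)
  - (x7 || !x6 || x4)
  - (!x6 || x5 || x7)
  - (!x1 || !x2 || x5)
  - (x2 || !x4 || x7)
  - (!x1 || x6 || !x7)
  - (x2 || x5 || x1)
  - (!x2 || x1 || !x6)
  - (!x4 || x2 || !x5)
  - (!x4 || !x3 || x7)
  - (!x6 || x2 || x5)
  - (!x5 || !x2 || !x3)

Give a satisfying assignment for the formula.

x1 = F, x2 = T, x3 = F, x4 = F, x5 = F, x6 = F, x7 = T

Check each clause:
  1. (x2 || !x7 || !x5) — x2 is true.
  2. (x2 || x4 || x6) — x2 is true.
  3. (!x3 || !x7 || x4) — !x3 is true.
  4. (x5 || !x6 || x3) — !x6 is true.
  5. (!x2 || x6 || !x5) — !x5 is true.
  6. (x7 || x4 || !x6) — !x6 is true.
  7. (x7 || !x6 || x5) — !x6 is true.
  8. (!x2 || !x1 || x5) — !x1 is true.
  9. (!x4 || x7 || x2) — x2 is true.
  10. (!x1 || !x7 || x6) — !x1 is true.
  11. (x5 || x2 || x1) — x2 is true.
  12. (x1 || !x2 || !x6) — !x6 is true.
  13. (!x5 || x2 || !x4) — x2 is true.
  14. (!x4 || x7 || !x3) — !x4 is true.
  15. (!x6 || x2 || x5) — x2 is true.
  16. (!x3 || !x5 || !x2) — !x5 is true.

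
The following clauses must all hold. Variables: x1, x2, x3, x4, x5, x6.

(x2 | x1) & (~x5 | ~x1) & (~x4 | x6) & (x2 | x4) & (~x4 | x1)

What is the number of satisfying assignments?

16

Split on x1, then x4.
  x1=1, x4=1: remaining (x2,x3,x5,x6) ∈ {(0,0,0,1); (0,1,0,1); (1,0,0,1); (1,1,0,1)} — 4.
  x1=1, x4=0: remaining (x2,x3,x5,x6) ∈ {(1,0,0,0); (1,0,0,1); (1,1,0,0); (1,1,0,1)} — 4.
  x1=0, x4=1: a clause becomes empty — 0.
  x1=0, x4=0: forces x2=1; x3, x5, x6 free → 2^3 = 8.
Total: 4 + 4 + 0 + 8 = 16.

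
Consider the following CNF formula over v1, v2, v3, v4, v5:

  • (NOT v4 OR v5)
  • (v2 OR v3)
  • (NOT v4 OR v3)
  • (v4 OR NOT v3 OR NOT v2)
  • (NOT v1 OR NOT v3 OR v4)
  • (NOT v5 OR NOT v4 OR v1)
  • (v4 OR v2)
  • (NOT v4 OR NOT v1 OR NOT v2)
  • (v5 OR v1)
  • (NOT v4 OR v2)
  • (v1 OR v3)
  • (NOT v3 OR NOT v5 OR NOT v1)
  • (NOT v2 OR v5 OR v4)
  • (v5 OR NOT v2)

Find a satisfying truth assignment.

Branch on v1: take v1 = True.
The remaining clauses are satisfied by v2 = True, v3 = False, v4 = False, v5 = True.

v1=T, v2=T, v3=F, v4=F, v5=T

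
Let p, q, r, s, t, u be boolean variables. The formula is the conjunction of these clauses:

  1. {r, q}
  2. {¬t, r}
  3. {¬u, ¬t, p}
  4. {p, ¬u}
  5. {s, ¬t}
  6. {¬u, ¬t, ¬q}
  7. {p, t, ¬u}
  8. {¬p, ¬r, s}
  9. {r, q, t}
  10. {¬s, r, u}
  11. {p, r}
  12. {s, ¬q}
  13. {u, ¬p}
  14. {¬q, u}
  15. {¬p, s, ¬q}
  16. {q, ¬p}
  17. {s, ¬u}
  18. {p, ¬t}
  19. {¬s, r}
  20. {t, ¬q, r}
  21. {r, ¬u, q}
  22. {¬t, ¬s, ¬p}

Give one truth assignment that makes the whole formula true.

p=F  q=F  r=T  s=T  t=F  u=F

Check each clause:
  1. {q, r} — r is true.
  2. {r, ¬t} — r is true.
  3. {p, ¬u, ¬t} — ¬u is true.
  4. {p, ¬u} — ¬u is true.
  5. {s, ¬t} — ¬t is true.
  6. {¬q, ¬t, ¬u} — ¬u is true.
  7. {t, ¬u, p} — ¬u is true.
  8. {s, ¬p, ¬r} — s is true.
  9. {r, t, q} — r is true.
  10. {¬s, u, r} — r is true.
  11. {p, r} — r is true.
  12. {¬q, s} — s is true.
  13. {u, ¬p} — ¬p is true.
  14. {¬q, u} — ¬q is true.
  15. {s, ¬p, ¬q} — s is true.
  16. {q, ¬p} — ¬p is true.
  17. {¬u, s} — ¬u is true.
  18. {p, ¬t} — ¬t is true.
  19. {r, ¬s} — r is true.
  20. {r, ¬q, t} — r is true.
  21. {r, q, ¬u} — ¬u is true.
  22. {¬p, ¬t, ¬s} — ¬t is true.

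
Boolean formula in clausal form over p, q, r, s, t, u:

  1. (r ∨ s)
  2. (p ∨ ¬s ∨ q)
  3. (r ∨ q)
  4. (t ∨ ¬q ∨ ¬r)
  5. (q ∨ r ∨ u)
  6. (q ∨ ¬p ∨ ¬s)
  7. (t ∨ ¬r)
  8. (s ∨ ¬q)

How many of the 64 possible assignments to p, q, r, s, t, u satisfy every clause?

16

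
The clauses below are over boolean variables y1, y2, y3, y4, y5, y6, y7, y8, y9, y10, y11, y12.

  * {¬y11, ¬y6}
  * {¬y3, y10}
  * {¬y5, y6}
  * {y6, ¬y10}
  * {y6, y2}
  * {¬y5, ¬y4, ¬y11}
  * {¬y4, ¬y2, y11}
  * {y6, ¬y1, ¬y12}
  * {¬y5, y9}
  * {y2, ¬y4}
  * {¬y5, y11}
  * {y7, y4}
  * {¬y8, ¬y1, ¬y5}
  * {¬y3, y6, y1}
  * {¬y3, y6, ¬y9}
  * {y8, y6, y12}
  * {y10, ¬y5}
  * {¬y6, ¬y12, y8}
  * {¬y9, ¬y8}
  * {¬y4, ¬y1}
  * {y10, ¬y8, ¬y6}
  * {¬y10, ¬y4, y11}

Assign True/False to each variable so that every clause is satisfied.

y1=False, y2=True, y3=False, y4=False, y5=False, y6=False, y7=True, y8=True, y9=False, y10=False, y11=False, y12=False

Pure literal: y3 appears only negated; assign y3 = False.
Pure literal: y5 appears only negated; assign y5 = False.
Set y1 = False and propagate.
Set y2 = True and propagate.
For the remaining variables, y4 = False, y6 = False, y7 = True, y8 = True, y9 = False, y10 = False, y11 = False, y12 = False works.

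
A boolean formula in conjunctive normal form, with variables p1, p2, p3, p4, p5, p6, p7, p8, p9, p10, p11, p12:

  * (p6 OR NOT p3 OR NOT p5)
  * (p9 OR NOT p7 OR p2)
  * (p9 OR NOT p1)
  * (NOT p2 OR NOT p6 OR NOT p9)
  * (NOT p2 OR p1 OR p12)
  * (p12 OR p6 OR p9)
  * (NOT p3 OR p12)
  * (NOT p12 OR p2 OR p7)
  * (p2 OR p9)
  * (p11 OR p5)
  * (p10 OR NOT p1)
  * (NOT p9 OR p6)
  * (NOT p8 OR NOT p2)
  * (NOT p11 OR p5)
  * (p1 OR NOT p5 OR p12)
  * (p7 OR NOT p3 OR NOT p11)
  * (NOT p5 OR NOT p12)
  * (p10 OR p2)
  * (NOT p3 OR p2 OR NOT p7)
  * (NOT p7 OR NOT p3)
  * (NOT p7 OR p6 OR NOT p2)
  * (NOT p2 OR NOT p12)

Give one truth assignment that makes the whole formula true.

Pure literal: p3 appears only negated; assign p3 = False.
Pure literal: p8 appears only negated; assign p8 = False.
Branch on p1: take p1 = True.
  then p9 is forced to True.
  then p10 is forced to True.
  then p6 is forced to True.
  then p2 is forced to False.
Try p5 = True.
  then p12 is forced to False.
p4, p7, p11 are now unconstrained; take p4 = False, p7 = False, p11 = True.
Every clause has at least one true literal under this assignment.
Check each clause:
  1. (NOT p3 OR p6 OR NOT p5) — NOT p3 is true.
  2. (p2 OR NOT p7 OR p9) — NOT p7 is true.
  3. (p9 OR NOT p1) — p9 is true.
  4. (NOT p9 OR NOT p6 OR NOT p2) — NOT p2 is true.
  5. (NOT p2 OR p12 OR p1) — p1 is true.
  6. (p6 OR p9 OR p12) — p9 is true.
  7. (NOT p3 OR p12) — NOT p3 is true.
  8. (NOT p12 OR p7 OR p2) — NOT p12 is true.
  9. (p9 OR p2) — p9 is true.
  10. (p5 OR p11) — p11 is true.
  11. (NOT p1 OR p10) — p10 is true.
  12. (p6 OR NOT p9) — p6 is true.
  13. (NOT p2 OR NOT p8) — NOT p8 is true.
  14. (p5 OR NOT p11) — p5 is true.
  15. (NOT p5 OR p12 OR p1) — p1 is true.
  16. (p7 OR NOT p11 OR NOT p3) — NOT p3 is true.
  17. (NOT p5 OR NOT p12) — NOT p12 is true.
  18. (p10 OR p2) — p10 is true.
  19. (NOT p7 OR p2 OR NOT p3) — NOT p7 is true.
  20. (NOT p3 OR NOT p7) — NOT p7 is true.
  21. (p6 OR NOT p2 OR NOT p7) — NOT p7 is true.
  22. (NOT p2 OR NOT p12) — NOT p12 is true.

p1=1, p2=0, p3=0, p4=0, p5=1, p6=1, p7=0, p8=0, p9=1, p10=1, p11=1, p12=0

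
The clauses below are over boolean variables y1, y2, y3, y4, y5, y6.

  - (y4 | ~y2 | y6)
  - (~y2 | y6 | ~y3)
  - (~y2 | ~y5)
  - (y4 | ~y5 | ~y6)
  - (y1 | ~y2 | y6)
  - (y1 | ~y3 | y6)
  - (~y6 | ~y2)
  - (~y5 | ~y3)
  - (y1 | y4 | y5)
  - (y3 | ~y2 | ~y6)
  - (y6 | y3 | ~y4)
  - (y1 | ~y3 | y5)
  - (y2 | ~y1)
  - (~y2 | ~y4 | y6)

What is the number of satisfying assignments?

Satisfying assignments:
  y1=F y2=F y3=F y4=F y5=T y6=F
  y1=F y2=F y3=F y4=T y5=F y6=T
  y1=F y2=F y3=F y4=T y5=T y6=T
Count: 3.

3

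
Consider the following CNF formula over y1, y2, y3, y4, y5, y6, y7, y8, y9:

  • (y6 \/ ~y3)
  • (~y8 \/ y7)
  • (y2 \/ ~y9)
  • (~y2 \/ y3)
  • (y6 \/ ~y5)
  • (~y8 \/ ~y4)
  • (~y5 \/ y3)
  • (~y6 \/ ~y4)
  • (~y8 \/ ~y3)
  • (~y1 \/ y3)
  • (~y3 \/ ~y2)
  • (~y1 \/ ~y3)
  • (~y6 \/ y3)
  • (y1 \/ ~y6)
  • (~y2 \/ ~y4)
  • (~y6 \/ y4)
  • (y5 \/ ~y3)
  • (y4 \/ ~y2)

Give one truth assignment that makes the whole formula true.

y7 occurs only positively in the remaining clauses — set y7 = True.
Pure literal: y8 appears only negated; assign y8 = False.
Set y1 = False and propagate.
  then y6 is forced to False.
  then y3 is forced to False.
  then y2 is forced to False.
  then y9 is forced to False.
  then y5 is forced to False.
y4 is now unconstrained; take y4 = False.
Every clause has at least one true literal under this assignment.

y1=F  y2=F  y3=F  y4=F  y5=F  y6=F  y7=T  y8=F  y9=F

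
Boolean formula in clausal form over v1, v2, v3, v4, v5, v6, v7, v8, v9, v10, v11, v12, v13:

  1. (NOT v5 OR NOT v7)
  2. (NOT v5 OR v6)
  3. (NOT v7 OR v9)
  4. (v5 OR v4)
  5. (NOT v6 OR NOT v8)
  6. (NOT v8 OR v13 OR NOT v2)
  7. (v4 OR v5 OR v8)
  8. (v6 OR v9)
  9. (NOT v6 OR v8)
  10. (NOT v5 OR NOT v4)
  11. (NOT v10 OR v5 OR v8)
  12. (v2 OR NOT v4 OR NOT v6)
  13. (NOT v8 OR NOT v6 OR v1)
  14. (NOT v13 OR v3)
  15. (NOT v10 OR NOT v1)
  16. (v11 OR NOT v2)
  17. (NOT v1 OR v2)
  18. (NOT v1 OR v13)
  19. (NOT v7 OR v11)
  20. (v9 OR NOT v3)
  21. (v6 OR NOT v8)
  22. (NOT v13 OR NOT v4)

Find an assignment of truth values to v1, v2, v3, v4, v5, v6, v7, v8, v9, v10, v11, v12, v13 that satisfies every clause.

v1=0, v2=0, v3=0, v4=1, v5=0, v6=0, v7=0, v8=0, v9=1, v10=0, v11=0, v12=0, v13=0

v7 occurs only negated in the remaining clauses — set v7 = False.
v9 occurs only positively in the remaining clauses — set v9 = True.
Set v1 = False and propagate.
Branch on v2: take v2 = False.
For the remaining variables, v3 = False, v4 = True, v5 = False, v6 = False, v8 = False, v10 = False, v11 = False, v12 = False, v13 = False works.
Every clause has at least one true literal under this assignment.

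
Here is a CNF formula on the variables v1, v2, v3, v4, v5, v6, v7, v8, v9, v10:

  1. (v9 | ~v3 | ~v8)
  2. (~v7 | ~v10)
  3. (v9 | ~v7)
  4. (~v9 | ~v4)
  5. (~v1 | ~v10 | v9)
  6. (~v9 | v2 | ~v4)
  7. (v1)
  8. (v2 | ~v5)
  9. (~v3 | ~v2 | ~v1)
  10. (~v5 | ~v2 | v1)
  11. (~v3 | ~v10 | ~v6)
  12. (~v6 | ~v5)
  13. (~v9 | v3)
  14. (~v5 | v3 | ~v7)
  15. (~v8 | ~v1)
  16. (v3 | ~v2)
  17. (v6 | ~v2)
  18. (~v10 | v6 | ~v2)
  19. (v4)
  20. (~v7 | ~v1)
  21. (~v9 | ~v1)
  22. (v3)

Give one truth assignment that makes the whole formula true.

(v1) is a unit clause, so v1 = True.
(~v8) is a unit clause, so v8 = False.
The clause (v4) is unit: v4 must be True.
(~v9) is a unit clause, so v9 = False.
(~v7) is a unit clause, so v7 = False.
(~v10) is a unit clause, so v10 = False.
The clause (v3) is unit: v3 must be True.
(~v2) is a unit clause, so v2 = False.
The clause (~v5) is unit: v5 must be False.
v6 is now unconstrained; take v6 = False.
Check each clause:
  1. (~v3 | v9 | ~v8) — ~v8 is true.
  2. (~v10 | ~v7) — ~v7 is true.
  3. (~v7 | v9) — ~v7 is true.
  4. (~v9 | ~v4) — ~v9 is true.
  5. (~v10 | ~v1 | v9) — ~v10 is true.
  6. (~v9 | v2 | ~v4) — ~v9 is true.
  7. (v1) — v1 is true.
  8. (v2 | ~v5) — ~v5 is true.
  9. (~v1 | ~v2 | ~v3) — ~v2 is true.
  10. (v1 | ~v5 | ~v2) — v1 is true.
  11. (~v6 | ~v3 | ~v10) — ~v6 is true.
  12. (~v6 | ~v5) — ~v6 is true.
  13. (~v9 | v3) — v3 is true.
  14. (v3 | ~v7 | ~v5) — ~v7 is true.
  15. (~v1 | ~v8) — ~v8 is true.
  16. (v3 | ~v2) — v3 is true.
  17. (~v2 | v6) — ~v2 is true.
  18. (v6 | ~v10 | ~v2) — ~v10 is true.
  19. (v4) — v4 is true.
  20. (~v7 | ~v1) — ~v7 is true.
  21. (~v1 | ~v9) — ~v9 is true.
  22. (v3) — v3 is true.

v1 = 1, v2 = 0, v3 = 1, v4 = 1, v5 = 0, v6 = 0, v7 = 0, v8 = 0, v9 = 0, v10 = 0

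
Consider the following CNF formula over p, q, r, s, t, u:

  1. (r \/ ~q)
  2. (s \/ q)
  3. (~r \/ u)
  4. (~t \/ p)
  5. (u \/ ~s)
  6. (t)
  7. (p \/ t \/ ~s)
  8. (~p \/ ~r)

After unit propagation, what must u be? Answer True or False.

True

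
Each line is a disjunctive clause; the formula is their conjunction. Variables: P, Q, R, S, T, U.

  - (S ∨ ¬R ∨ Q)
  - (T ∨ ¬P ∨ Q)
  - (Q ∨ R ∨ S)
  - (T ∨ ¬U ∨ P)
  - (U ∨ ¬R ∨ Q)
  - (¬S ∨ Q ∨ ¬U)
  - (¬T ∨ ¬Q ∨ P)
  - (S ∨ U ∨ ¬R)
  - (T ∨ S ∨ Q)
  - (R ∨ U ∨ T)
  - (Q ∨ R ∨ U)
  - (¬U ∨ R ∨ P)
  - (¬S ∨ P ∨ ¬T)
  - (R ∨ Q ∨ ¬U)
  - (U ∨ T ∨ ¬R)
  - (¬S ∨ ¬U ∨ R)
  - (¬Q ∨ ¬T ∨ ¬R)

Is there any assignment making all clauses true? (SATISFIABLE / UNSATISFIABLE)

SATISFIABLE

Branch on P: take P = True.
The remaining clauses are satisfied by Q = True, R = False, S = False, T = True, U = False.
Every clause has at least one true literal under this assignment.
So P = True, Q = True, R = False, S = False, T = True, U = False is a satisfying assignment.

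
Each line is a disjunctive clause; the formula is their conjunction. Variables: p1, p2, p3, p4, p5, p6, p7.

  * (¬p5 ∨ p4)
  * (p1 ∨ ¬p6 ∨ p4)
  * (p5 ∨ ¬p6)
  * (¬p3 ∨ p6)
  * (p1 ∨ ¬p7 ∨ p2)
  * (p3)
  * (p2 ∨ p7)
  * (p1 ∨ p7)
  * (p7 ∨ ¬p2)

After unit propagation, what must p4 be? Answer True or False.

True

(p3) is a unit clause: p3 = True.
In (p6 ∨ ¬p3), ¬p3 is now false; p6 must hold, so p6 = True.
In (¬p6 ∨ p5), ¬p6 is now false; p5 must hold, so p5 = True.
(p4 ∨ ¬p5) with p5 = True leaves only p4, so p4 = True.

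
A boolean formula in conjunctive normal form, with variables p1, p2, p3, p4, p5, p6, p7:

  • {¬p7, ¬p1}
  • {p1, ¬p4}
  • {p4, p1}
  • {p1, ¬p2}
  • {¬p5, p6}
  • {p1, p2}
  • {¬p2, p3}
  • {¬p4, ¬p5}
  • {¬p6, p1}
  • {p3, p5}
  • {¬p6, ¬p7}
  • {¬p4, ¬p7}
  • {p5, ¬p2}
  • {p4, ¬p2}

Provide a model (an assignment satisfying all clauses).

p3 occurs only positively in the remaining clauses — set p3 = True.
Pure literal: p7 appears only negated; assign p7 = False.
Set p1 = True and propagate.
The remaining clauses are satisfied by p2 = False, p4 = True, p5 = False, p6 = False.

p1=T, p2=F, p3=T, p4=T, p5=F, p6=F, p7=F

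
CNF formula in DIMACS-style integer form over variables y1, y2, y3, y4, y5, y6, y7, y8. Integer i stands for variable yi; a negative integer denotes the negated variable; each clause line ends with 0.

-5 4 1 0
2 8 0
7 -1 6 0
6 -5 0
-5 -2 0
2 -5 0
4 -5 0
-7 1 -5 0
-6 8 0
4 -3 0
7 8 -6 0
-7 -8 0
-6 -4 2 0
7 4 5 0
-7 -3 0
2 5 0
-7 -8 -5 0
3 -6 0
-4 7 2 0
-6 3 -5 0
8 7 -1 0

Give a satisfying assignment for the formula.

Try y1 = True.
Try y2 = True.
  then y5 is forced to False.
Branch on y3: take y3 = True.
  then y4 is forced to True.
  then y7 is forced to False.
  then y6 is forced to True.
  then y8 is forced to True.
Every clause has at least one true literal under this assignment.

y1=True, y2=True, y3=True, y4=True, y5=False, y6=True, y7=False, y8=True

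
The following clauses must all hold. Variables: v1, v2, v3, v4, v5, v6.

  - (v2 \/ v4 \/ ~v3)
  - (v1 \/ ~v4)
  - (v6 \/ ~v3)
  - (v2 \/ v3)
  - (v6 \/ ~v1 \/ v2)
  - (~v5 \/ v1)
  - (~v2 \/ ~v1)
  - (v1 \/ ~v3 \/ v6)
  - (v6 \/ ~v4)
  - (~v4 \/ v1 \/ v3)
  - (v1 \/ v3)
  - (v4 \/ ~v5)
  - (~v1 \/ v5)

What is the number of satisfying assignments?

2

Satisfying assignments:
  v1=0 v2=1 v3=1 v4=0 v5=0 v6=1
  v1=1 v2=0 v3=1 v4=1 v5=1 v6=1
That's 2 in total.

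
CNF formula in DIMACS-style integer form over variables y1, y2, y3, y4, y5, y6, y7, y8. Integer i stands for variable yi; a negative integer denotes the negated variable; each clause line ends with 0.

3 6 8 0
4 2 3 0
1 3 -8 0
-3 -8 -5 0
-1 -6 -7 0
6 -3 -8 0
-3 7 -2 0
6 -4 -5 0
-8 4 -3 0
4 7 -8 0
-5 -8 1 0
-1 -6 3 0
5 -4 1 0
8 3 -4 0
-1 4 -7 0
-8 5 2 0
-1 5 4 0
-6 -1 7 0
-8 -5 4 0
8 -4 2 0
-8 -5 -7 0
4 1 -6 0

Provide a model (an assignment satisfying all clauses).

y1=False, y2=True, y3=True, y4=True, y5=True, y6=True, y7=True, y8=False

Try y1 = False.
Set y2 = True and propagate.
Try y3 = True.
  then y7 is forced to True.
For the remaining variables, y4 = True, y5 = True, y6 = True, y8 = False works.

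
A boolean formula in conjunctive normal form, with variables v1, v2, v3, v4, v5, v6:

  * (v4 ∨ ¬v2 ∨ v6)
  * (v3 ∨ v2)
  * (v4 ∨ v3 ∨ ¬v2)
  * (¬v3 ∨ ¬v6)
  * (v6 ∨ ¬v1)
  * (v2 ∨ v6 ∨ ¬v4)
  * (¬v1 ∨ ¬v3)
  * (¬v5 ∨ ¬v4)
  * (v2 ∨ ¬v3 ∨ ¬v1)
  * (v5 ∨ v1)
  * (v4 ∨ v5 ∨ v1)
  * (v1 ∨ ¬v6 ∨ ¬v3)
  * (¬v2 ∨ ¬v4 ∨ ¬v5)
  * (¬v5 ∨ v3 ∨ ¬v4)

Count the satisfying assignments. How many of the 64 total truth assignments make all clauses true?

2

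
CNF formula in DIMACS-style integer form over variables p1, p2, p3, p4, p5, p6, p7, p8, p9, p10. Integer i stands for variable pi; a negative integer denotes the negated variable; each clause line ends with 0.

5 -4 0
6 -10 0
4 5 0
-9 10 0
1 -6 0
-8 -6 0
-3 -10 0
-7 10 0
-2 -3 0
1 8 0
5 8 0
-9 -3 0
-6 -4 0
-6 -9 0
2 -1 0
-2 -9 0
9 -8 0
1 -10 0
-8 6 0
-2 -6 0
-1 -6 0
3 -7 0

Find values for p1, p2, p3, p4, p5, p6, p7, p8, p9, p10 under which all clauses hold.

Pure literal: p5 appears only positively; assign p5 = True.
p7 occurs only negated in the remaining clauses — set p7 = False.
Try p1 = True.
  then p2 is forced to True.
  then p3 is forced to False.
  then p9 is forced to False.
  then p8 is forced to False.
  then p6 is forced to False.
  then p10 is forced to False.
p4 is now unconstrained; take p4 = False.

p1 = T  p2 = T  p3 = F  p4 = F  p5 = T  p6 = F  p7 = F  p8 = F  p9 = F  p10 = F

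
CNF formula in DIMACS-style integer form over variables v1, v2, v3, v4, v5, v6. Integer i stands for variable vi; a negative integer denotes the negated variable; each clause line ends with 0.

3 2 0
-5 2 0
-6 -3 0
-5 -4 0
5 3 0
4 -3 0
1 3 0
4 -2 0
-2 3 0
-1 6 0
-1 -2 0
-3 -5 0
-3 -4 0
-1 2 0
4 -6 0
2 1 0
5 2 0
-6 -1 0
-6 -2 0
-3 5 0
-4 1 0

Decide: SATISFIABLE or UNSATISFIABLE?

UNSATISFIABLE

v2 = True:
  propagation gives v4=True, v5=False, v3=True; an empty clause results — contradiction.
v2 = False:
  propagation gives v3=True, v5=False; an empty clause results — contradiction.
Every branch closes, so no satisfying assignment exists.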